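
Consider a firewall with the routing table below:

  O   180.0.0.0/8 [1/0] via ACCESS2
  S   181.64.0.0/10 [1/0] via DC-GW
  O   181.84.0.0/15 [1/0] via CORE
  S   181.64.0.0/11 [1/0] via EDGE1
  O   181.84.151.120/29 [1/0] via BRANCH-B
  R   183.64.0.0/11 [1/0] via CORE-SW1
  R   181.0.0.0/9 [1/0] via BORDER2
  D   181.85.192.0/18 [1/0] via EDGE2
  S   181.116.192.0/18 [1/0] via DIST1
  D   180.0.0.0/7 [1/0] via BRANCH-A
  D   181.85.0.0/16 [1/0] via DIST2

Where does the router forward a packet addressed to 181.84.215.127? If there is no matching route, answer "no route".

CORE

Routes whose prefix contains 181.84.215.127:
  180.0.0.0/7 (180.0.0.0 - 181.255.255.255) -> BRANCH-A
  181.0.0.0/9 (181.0.0.0 - 181.127.255.255) -> BORDER2
  181.64.0.0/10 (181.64.0.0 - 181.127.255.255) -> DC-GW
  181.64.0.0/11 (181.64.0.0 - 181.95.255.255) -> EDGE1
  181.84.0.0/15 (181.84.0.0 - 181.85.255.255) -> CORE
More-specific entries that do NOT match:
  181.84.151.120/29 (181.84.151.120 - 181.84.151.127) does not contain 181.84.215.127
  181.85.192.0/18 (181.85.192.0 - 181.85.255.255) does not contain 181.84.215.127
  181.116.192.0/18 (181.116.192.0 - 181.116.255.255) does not contain 181.84.215.127
  181.85.0.0/16 (181.85.0.0 - 181.85.255.255) does not contain 181.84.215.127
Longest matching prefix is /15 -> next hop CORE.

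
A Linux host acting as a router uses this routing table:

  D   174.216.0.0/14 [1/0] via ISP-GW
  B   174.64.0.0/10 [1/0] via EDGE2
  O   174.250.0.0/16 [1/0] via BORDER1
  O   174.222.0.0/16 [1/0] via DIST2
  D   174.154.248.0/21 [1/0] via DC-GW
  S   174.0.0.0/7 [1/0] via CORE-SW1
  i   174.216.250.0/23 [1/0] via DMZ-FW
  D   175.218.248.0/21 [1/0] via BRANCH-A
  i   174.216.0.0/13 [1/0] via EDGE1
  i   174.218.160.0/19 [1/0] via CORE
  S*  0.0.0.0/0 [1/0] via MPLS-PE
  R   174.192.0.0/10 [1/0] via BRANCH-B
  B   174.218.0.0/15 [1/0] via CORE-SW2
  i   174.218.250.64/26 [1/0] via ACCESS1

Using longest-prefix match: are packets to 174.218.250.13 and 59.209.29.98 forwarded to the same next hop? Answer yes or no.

no

174.218.250.13: longest match 174.218.0.0/15 -> CORE-SW2
59.209.29.98: longest match 0.0.0.0/0 -> MPLS-PE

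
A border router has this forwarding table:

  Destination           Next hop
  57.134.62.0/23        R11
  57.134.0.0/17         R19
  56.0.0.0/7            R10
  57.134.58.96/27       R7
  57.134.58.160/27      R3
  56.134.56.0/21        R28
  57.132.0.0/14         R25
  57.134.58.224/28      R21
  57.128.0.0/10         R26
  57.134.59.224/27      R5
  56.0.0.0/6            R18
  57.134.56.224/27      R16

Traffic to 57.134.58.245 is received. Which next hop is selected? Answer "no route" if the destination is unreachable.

Routes whose prefix contains 57.134.58.245:
  56.0.0.0/6 (56.0.0.0 - 59.255.255.255) -> R18
  56.0.0.0/7 (56.0.0.0 - 57.255.255.255) -> R10
  57.128.0.0/10 (57.128.0.0 - 57.191.255.255) -> R26
  57.132.0.0/14 (57.132.0.0 - 57.135.255.255) -> R25
  57.134.0.0/17 (57.134.0.0 - 57.134.127.255) -> R19
More-specific entries that do NOT match:
  57.134.58.224/28 (57.134.58.224 - 57.134.58.239) does not contain 57.134.58.245
  57.134.58.96/27 (57.134.58.96 - 57.134.58.127) does not contain 57.134.58.245
  57.134.58.160/27 (57.134.58.160 - 57.134.58.191) does not contain 57.134.58.245
  57.134.59.224/27 (57.134.59.224 - 57.134.59.255) does not contain 57.134.58.245
  57.134.56.224/27 (57.134.56.224 - 57.134.56.255) does not contain 57.134.58.245
  57.134.62.0/23 (57.134.62.0 - 57.134.63.255) does not contain 57.134.58.245
  56.134.56.0/21 (56.134.56.0 - 56.134.63.255) does not contain 57.134.58.245
Longest matching prefix is /17 -> next hop R19.

R19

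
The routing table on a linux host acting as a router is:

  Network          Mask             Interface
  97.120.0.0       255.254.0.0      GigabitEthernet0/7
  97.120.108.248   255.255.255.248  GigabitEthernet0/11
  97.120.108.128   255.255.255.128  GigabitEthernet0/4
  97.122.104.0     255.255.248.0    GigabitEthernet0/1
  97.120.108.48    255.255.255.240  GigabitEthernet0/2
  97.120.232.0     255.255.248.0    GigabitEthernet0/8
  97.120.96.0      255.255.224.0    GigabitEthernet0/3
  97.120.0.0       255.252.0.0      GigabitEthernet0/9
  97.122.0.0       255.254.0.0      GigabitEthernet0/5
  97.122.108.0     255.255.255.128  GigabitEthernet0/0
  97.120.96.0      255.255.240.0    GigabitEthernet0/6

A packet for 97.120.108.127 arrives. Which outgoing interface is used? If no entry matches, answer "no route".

Routes whose prefix contains 97.120.108.127:
  97.120.0.0/14 (97.120.0.0 - 97.123.255.255) -> GigabitEthernet0/9
  97.120.0.0/15 (97.120.0.0 - 97.121.255.255) -> GigabitEthernet0/7
  97.120.96.0/19 (97.120.96.0 - 97.120.127.255) -> GigabitEthernet0/3
  97.120.96.0/20 (97.120.96.0 - 97.120.111.255) -> GigabitEthernet0/6
More-specific entries that do NOT match:
  97.120.108.248/29 (97.120.108.248 - 97.120.108.255) does not contain 97.120.108.127
  97.120.108.48/28 (97.120.108.48 - 97.120.108.63) does not contain 97.120.108.127
  97.120.108.128/25 (97.120.108.128 - 97.120.108.255) does not contain 97.120.108.127
  97.122.108.0/25 (97.122.108.0 - 97.122.108.127) does not contain 97.120.108.127
  97.122.104.0/21 (97.122.104.0 - 97.122.111.255) does not contain 97.120.108.127
  97.120.232.0/21 (97.120.232.0 - 97.120.239.255) does not contain 97.120.108.127
Longest matching prefix is /20 -> interface GigabitEthernet0/6.

GigabitEthernet0/6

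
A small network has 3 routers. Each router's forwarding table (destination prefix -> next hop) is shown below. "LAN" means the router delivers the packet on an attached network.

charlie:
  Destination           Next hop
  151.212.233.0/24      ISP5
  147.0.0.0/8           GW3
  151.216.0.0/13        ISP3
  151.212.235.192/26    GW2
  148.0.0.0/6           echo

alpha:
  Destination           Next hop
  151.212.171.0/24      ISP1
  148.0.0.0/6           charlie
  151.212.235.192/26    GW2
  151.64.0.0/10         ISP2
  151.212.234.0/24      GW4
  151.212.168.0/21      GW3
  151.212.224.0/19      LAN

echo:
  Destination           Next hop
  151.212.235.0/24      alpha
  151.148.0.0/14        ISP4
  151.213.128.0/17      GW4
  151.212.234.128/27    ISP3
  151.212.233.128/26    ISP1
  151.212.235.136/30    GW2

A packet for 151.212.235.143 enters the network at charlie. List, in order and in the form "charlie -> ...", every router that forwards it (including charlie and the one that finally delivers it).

charlie -> echo -> alpha

At charlie: longest match for 151.212.235.143 is 148.0.0.0/6 -> echo
At echo: longest match for 151.212.235.143 is 151.212.235.0/24 -> alpha
At alpha: longest match for 151.212.235.143 is 151.212.224.0/19 -> LAN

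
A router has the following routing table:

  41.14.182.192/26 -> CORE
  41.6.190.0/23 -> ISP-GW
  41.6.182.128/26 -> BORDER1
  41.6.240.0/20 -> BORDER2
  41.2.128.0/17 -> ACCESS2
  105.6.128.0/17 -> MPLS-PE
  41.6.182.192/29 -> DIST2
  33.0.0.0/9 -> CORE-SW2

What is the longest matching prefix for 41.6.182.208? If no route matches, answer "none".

none

41.6.182.208 is outside every listed prefix and there is no default route.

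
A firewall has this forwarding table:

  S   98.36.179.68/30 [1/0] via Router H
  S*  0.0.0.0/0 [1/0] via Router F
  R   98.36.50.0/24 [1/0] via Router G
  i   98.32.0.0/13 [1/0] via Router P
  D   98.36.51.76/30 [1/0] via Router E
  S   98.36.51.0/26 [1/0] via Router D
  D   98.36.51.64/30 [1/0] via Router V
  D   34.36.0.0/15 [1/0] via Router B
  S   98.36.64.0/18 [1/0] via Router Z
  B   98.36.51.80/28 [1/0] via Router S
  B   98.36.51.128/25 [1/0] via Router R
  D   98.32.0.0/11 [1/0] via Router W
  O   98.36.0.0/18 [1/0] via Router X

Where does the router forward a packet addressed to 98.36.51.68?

Routes whose prefix contains 98.36.51.68:
  0.0.0.0/0 (default, matches everything) -> Router F
  98.32.0.0/11 (98.32.0.0 - 98.63.255.255) -> Router W
  98.32.0.0/13 (98.32.0.0 - 98.39.255.255) -> Router P
  98.36.0.0/18 (98.36.0.0 - 98.36.63.255) -> Router X
More-specific entries that do NOT match:
  98.36.179.68/30 (98.36.179.68 - 98.36.179.71) does not contain 98.36.51.68
  98.36.51.76/30 (98.36.51.76 - 98.36.51.79) does not contain 98.36.51.68
  98.36.51.64/30 (98.36.51.64 - 98.36.51.67) does not contain 98.36.51.68
  98.36.51.80/28 (98.36.51.80 - 98.36.51.95) does not contain 98.36.51.68
  98.36.51.0/26 (98.36.51.0 - 98.36.51.63) does not contain 98.36.51.68
  98.36.51.128/25 (98.36.51.128 - 98.36.51.255) does not contain 98.36.51.68
  98.36.50.0/24 (98.36.50.0 - 98.36.50.255) does not contain 98.36.51.68
Longest matching prefix is /18 -> next hop Router X.

Router X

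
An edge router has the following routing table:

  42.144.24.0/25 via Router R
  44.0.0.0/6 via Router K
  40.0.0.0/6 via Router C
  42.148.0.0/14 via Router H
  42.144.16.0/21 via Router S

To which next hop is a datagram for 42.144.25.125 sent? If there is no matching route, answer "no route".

Router C

Routes whose prefix contains 42.144.25.125:
  40.0.0.0/6 (40.0.0.0 - 43.255.255.255) -> Router C
More-specific entries that do NOT match:
  42.144.24.0/25 (42.144.24.0 - 42.144.24.127) does not contain 42.144.25.125
  42.144.16.0/21 (42.144.16.0 - 42.144.23.255) does not contain 42.144.25.125
  42.148.0.0/14 (42.148.0.0 - 42.151.255.255) does not contain 42.144.25.125
Longest matching prefix is /6 -> next hop Router C.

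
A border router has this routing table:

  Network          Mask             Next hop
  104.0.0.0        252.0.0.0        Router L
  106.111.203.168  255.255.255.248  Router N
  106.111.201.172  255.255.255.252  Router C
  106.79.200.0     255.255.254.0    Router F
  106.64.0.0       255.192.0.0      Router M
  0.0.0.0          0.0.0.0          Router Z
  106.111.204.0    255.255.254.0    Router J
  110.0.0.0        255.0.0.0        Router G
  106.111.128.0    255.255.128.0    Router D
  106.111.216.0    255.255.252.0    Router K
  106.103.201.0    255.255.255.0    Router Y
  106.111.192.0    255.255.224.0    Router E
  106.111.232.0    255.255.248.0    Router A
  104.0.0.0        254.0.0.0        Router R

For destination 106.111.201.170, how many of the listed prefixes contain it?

Prefixes containing 106.111.201.170:
  0.0.0.0/0 (default, matches everything)
  104.0.0.0/6 (104.0.0.0 - 107.255.255.255)
  106.64.0.0/10 (106.64.0.0 - 106.127.255.255)
  106.111.128.0/17 (106.111.128.0 - 106.111.255.255)
  106.111.192.0/19 (106.111.192.0 - 106.111.223.255)
Total matching entries: 5.

5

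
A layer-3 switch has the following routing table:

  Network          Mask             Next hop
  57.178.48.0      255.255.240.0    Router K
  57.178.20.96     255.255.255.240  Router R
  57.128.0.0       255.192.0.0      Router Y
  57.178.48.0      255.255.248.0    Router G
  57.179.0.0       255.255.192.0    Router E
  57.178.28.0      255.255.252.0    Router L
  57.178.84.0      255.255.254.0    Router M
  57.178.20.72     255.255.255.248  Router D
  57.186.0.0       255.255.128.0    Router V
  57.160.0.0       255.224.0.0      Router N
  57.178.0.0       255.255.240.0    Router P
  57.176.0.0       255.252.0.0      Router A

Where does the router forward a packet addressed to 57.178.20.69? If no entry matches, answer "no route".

Routes whose prefix contains 57.178.20.69:
  57.128.0.0/10 (57.128.0.0 - 57.191.255.255) -> Router Y
  57.160.0.0/11 (57.160.0.0 - 57.191.255.255) -> Router N
  57.176.0.0/14 (57.176.0.0 - 57.179.255.255) -> Router A
More-specific entries that do NOT match:
  57.178.20.72/29 (57.178.20.72 - 57.178.20.79) does not contain 57.178.20.69
  57.178.20.96/28 (57.178.20.96 - 57.178.20.111) does not contain 57.178.20.69
  57.178.84.0/23 (57.178.84.0 - 57.178.85.255) does not contain 57.178.20.69
  57.178.28.0/22 (57.178.28.0 - 57.178.31.255) does not contain 57.178.20.69
  57.178.48.0/21 (57.178.48.0 - 57.178.55.255) does not contain 57.178.20.69
  57.178.48.0/20 (57.178.48.0 - 57.178.63.255) does not contain 57.178.20.69
  57.178.0.0/20 (57.178.0.0 - 57.178.15.255) does not contain 57.178.20.69
  57.179.0.0/18 (57.179.0.0 - 57.179.63.255) does not contain 57.178.20.69
  57.186.0.0/17 (57.186.0.0 - 57.186.127.255) does not contain 57.178.20.69
Longest matching prefix is /14 -> next hop Router A.

Router A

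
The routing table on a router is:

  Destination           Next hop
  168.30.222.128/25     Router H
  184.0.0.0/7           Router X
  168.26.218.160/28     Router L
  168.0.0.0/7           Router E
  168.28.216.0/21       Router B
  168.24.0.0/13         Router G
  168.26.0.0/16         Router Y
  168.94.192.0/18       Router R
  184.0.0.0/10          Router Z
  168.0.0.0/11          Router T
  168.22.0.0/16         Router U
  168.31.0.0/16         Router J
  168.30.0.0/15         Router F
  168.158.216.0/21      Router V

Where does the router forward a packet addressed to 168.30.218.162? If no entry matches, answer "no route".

Routes whose prefix contains 168.30.218.162:
  168.0.0.0/7 (168.0.0.0 - 169.255.255.255) -> Router E
  168.0.0.0/11 (168.0.0.0 - 168.31.255.255) -> Router T
  168.24.0.0/13 (168.24.0.0 - 168.31.255.255) -> Router G
  168.30.0.0/15 (168.30.0.0 - 168.31.255.255) -> Router F
More-specific entries that do NOT match:
  168.26.218.160/28 (168.26.218.160 - 168.26.218.175) does not contain 168.30.218.162
  168.30.222.128/25 (168.30.222.128 - 168.30.222.255) does not contain 168.30.218.162
  168.28.216.0/21 (168.28.216.0 - 168.28.223.255) does not contain 168.30.218.162
  168.158.216.0/21 (168.158.216.0 - 168.158.223.255) does not contain 168.30.218.162
  168.94.192.0/18 (168.94.192.0 - 168.94.255.255) does not contain 168.30.218.162
  168.26.0.0/16 (168.26.0.0 - 168.26.255.255) does not contain 168.30.218.162
  168.22.0.0/16 (168.22.0.0 - 168.22.255.255) does not contain 168.30.218.162
  168.31.0.0/16 (168.31.0.0 - 168.31.255.255) does not contain 168.30.218.162
Longest matching prefix is /15 -> next hop Router F.

Router F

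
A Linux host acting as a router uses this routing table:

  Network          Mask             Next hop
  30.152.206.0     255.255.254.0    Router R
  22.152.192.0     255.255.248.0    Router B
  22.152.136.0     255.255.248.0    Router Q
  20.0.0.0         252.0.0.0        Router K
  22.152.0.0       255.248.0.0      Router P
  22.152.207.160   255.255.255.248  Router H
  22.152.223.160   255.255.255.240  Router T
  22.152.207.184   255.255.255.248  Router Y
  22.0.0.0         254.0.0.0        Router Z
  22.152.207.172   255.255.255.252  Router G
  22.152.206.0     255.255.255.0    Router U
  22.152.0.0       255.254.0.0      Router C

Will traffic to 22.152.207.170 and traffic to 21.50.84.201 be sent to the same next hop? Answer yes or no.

22.152.207.170: longest match 22.152.0.0/15 -> Router C
21.50.84.201: longest match 20.0.0.0/6 -> Router K

no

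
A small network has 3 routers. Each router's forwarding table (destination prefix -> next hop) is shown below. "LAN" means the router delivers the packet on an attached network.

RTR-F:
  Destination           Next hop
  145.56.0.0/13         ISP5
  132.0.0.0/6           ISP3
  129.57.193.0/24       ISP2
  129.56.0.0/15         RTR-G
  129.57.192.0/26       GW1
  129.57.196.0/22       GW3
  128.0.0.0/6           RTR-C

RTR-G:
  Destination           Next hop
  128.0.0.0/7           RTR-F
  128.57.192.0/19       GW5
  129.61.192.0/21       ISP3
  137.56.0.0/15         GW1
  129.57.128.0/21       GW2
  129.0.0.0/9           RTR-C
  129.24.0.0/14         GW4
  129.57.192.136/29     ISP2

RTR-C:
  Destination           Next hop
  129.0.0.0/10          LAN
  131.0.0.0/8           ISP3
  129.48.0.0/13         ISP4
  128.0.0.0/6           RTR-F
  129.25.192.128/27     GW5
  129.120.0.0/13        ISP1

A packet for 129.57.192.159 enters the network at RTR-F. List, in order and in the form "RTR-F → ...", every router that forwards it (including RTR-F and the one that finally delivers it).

At RTR-F: longest match for 129.57.192.159 is 129.56.0.0/15 -> RTR-G
At RTR-G: longest match for 129.57.192.159 is 129.0.0.0/9 -> RTR-C
At RTR-C: longest match for 129.57.192.159 is 129.0.0.0/10 -> LAN

RTR-F → RTR-G → RTR-C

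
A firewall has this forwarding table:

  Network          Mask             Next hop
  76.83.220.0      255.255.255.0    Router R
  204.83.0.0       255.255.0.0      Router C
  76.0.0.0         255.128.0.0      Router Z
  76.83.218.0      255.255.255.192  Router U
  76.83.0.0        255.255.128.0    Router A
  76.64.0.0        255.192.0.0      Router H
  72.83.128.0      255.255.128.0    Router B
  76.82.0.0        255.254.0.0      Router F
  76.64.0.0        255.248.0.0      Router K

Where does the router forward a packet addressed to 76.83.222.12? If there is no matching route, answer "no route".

Router F

Routes whose prefix contains 76.83.222.12:
  76.0.0.0/9 (76.0.0.0 - 76.127.255.255) -> Router Z
  76.64.0.0/10 (76.64.0.0 - 76.127.255.255) -> Router H
  76.82.0.0/15 (76.82.0.0 - 76.83.255.255) -> Router F
More-specific entries that do NOT match:
  76.83.218.0/26 (76.83.218.0 - 76.83.218.63) does not contain 76.83.222.12
  76.83.220.0/24 (76.83.220.0 - 76.83.220.255) does not contain 76.83.222.12
  76.83.0.0/17 (76.83.0.0 - 76.83.127.255) does not contain 76.83.222.12
  72.83.128.0/17 (72.83.128.0 - 72.83.255.255) does not contain 76.83.222.12
  204.83.0.0/16 (204.83.0.0 - 204.83.255.255) does not contain 76.83.222.12
Longest matching prefix is /15 -> next hop Router F.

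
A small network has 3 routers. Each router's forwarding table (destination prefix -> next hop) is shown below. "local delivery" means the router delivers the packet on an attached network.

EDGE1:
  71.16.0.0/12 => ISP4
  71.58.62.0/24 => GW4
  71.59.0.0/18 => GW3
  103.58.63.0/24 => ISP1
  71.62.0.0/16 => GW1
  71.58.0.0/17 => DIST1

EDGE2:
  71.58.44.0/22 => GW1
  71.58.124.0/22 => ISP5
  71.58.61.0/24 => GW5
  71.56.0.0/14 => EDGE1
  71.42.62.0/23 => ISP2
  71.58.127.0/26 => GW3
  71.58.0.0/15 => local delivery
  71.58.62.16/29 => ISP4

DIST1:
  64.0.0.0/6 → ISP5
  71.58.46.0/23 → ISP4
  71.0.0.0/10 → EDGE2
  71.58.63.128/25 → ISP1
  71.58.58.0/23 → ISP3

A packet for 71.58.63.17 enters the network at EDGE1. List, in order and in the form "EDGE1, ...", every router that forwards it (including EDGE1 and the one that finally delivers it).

At EDGE1: longest match for 71.58.63.17 is 71.58.0.0/17 -> DIST1
At DIST1: longest match for 71.58.63.17 is 71.0.0.0/10 -> EDGE2
At EDGE2: longest match for 71.58.63.17 is 71.58.0.0/15 -> local delivery

EDGE1, DIST1, EDGE2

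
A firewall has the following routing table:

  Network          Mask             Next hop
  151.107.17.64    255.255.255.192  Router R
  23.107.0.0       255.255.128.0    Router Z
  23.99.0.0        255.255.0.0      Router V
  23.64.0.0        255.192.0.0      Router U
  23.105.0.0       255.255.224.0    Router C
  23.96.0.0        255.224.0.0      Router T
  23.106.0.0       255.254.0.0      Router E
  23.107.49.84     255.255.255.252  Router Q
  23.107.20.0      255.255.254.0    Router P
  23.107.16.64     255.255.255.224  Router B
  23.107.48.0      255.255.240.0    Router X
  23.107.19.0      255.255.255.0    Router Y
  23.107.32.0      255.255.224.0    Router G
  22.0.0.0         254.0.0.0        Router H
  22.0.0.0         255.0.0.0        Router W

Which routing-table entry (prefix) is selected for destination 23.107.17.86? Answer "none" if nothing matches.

Entries matching 23.107.17.86:
  22.0.0.0/7 (22.0.0.0 - 23.255.255.255)
  23.64.0.0/10 (23.64.0.0 - 23.127.255.255)
  23.96.0.0/11 (23.96.0.0 - 23.127.255.255)
  23.106.0.0/15 (23.106.0.0 - 23.107.255.255)
  23.107.0.0/17 (23.107.0.0 - 23.107.127.255)
Most specific is 23.107.0.0/17.

23.107.0.0/17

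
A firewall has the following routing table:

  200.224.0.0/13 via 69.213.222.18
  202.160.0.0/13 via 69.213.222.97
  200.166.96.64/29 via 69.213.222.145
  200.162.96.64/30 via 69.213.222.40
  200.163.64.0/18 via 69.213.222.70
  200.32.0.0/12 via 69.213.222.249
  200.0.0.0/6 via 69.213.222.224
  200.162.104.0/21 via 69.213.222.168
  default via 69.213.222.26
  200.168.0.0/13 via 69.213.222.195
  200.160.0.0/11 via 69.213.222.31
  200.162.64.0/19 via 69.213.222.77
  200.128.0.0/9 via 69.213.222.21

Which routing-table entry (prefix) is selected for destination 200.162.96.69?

Entries matching 200.162.96.69:
  0.0.0.0/0 (default, matches everything)
  200.0.0.0/6 (200.0.0.0 - 203.255.255.255)
  200.128.0.0/9 (200.128.0.0 - 200.255.255.255)
  200.160.0.0/11 (200.160.0.0 - 200.191.255.255)
Most specific is 200.160.0.0/11.

200.160.0.0/11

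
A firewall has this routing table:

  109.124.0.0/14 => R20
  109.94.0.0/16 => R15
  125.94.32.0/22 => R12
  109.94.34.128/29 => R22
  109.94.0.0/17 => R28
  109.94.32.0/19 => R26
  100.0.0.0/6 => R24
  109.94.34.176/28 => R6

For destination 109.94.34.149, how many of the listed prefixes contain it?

Prefixes containing 109.94.34.149:
  109.94.0.0/16 (109.94.0.0 - 109.94.255.255)
  109.94.0.0/17 (109.94.0.0 - 109.94.127.255)
  109.94.32.0/19 (109.94.32.0 - 109.94.63.255)
Total matching entries: 3.

3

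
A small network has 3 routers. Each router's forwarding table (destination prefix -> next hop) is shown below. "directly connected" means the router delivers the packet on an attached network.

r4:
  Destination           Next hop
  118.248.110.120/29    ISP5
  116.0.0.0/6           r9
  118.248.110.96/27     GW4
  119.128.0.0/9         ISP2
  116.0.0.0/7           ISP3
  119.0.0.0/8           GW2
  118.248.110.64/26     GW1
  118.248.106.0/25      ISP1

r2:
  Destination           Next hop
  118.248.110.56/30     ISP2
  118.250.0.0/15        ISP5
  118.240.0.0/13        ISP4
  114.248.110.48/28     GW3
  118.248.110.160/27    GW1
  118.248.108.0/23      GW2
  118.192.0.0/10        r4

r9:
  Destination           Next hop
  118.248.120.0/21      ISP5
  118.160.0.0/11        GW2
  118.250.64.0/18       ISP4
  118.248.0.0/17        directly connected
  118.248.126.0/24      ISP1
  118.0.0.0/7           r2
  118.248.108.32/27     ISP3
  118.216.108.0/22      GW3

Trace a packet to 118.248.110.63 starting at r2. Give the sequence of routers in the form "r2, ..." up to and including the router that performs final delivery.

r2, r4, r9

At r2: longest match for 118.248.110.63 is 118.192.0.0/10 -> r4
At r4: longest match for 118.248.110.63 is 116.0.0.0/6 -> r9
At r9: longest match for 118.248.110.63 is 118.248.0.0/17 -> directly connected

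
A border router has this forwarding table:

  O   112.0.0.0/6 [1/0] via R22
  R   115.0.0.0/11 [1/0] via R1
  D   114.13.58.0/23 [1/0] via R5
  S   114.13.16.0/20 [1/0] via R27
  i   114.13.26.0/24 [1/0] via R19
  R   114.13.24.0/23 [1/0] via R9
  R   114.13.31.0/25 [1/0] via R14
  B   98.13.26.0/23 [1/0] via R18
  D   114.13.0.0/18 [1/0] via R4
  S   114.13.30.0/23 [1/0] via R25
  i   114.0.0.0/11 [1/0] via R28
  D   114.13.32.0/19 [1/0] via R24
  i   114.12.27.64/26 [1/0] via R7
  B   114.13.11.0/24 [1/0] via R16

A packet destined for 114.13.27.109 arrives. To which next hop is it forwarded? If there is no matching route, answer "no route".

R27

Routes whose prefix contains 114.13.27.109:
  112.0.0.0/6 (112.0.0.0 - 115.255.255.255) -> R22
  114.0.0.0/11 (114.0.0.0 - 114.31.255.255) -> R28
  114.13.0.0/18 (114.13.0.0 - 114.13.63.255) -> R4
  114.13.16.0/20 (114.13.16.0 - 114.13.31.255) -> R27
More-specific entries that do NOT match:
  114.12.27.64/26 (114.12.27.64 - 114.12.27.127) does not contain 114.13.27.109
  114.13.31.0/25 (114.13.31.0 - 114.13.31.127) does not contain 114.13.27.109
  114.13.26.0/24 (114.13.26.0 - 114.13.26.255) does not contain 114.13.27.109
  114.13.11.0/24 (114.13.11.0 - 114.13.11.255) does not contain 114.13.27.109
  114.13.58.0/23 (114.13.58.0 - 114.13.59.255) does not contain 114.13.27.109
  114.13.24.0/23 (114.13.24.0 - 114.13.25.255) does not contain 114.13.27.109
  98.13.26.0/23 (98.13.26.0 - 98.13.27.255) does not contain 114.13.27.109
  114.13.30.0/23 (114.13.30.0 - 114.13.31.255) does not contain 114.13.27.109
Longest matching prefix is /20 -> next hop R27.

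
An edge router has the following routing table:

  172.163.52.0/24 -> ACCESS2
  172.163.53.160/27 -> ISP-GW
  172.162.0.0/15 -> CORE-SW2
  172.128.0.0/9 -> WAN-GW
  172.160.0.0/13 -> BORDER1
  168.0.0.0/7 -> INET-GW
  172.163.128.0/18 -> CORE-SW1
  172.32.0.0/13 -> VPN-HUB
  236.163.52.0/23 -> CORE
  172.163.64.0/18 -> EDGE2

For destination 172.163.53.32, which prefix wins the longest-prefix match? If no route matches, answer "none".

Entries matching 172.163.53.32:
  172.128.0.0/9 (172.128.0.0 - 172.255.255.255)
  172.160.0.0/13 (172.160.0.0 - 172.167.255.255)
  172.162.0.0/15 (172.162.0.0 - 172.163.255.255)
Most specific is 172.162.0.0/15.

172.162.0.0/15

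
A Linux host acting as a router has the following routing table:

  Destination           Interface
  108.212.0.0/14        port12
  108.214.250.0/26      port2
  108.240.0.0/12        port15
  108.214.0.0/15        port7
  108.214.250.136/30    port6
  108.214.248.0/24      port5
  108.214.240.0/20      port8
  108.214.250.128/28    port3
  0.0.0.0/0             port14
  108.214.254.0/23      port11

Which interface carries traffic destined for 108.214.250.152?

port8

Routes whose prefix contains 108.214.250.152:
  0.0.0.0/0 (default, matches everything) -> port14
  108.212.0.0/14 (108.212.0.0 - 108.215.255.255) -> port12
  108.214.0.0/15 (108.214.0.0 - 108.215.255.255) -> port7
  108.214.240.0/20 (108.214.240.0 - 108.214.255.255) -> port8
More-specific entries that do NOT match:
  108.214.250.136/30 (108.214.250.136 - 108.214.250.139) does not contain 108.214.250.152
  108.214.250.128/28 (108.214.250.128 - 108.214.250.143) does not contain 108.214.250.152
  108.214.250.0/26 (108.214.250.0 - 108.214.250.63) does not contain 108.214.250.152
  108.214.248.0/24 (108.214.248.0 - 108.214.248.255) does not contain 108.214.250.152
  108.214.254.0/23 (108.214.254.0 - 108.214.255.255) does not contain 108.214.250.152
Longest matching prefix is /20 -> interface port8.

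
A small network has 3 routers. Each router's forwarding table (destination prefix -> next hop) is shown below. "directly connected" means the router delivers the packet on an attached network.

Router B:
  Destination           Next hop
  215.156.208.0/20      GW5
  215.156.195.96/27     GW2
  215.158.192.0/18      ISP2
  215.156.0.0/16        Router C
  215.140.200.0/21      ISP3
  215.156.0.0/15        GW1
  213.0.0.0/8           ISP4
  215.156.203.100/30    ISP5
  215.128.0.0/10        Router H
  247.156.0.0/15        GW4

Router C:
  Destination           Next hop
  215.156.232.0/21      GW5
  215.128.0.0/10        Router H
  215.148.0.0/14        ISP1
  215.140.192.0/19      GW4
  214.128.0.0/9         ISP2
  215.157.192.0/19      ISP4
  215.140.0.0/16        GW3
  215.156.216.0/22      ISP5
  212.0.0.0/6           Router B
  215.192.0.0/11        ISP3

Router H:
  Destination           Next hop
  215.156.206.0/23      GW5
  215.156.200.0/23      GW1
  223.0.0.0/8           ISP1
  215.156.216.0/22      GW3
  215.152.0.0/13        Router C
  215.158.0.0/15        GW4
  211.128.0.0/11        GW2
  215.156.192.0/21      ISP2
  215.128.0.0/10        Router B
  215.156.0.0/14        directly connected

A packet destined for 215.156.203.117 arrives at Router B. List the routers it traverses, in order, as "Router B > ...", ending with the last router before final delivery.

Router B > Router C > Router H

At Router B: longest match for 215.156.203.117 is 215.156.0.0/16 -> Router C
At Router C: longest match for 215.156.203.117 is 215.128.0.0/10 -> Router H
At Router H: longest match for 215.156.203.117 is 215.156.0.0/14 -> directly connected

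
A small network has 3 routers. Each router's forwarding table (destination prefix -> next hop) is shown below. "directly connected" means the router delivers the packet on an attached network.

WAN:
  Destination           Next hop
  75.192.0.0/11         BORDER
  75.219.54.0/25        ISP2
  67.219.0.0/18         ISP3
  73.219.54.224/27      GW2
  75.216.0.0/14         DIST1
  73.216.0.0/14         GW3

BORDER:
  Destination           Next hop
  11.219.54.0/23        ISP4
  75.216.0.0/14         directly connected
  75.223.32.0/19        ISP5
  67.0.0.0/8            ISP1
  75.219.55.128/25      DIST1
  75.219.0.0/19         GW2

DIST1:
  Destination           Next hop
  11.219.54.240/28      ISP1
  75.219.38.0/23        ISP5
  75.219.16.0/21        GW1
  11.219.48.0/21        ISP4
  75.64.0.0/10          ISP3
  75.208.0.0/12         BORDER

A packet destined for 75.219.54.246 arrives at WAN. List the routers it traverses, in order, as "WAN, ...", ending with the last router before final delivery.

WAN, DIST1, BORDER

At WAN: longest match for 75.219.54.246 is 75.216.0.0/14 -> DIST1
At DIST1: longest match for 75.219.54.246 is 75.208.0.0/12 -> BORDER
At BORDER: longest match for 75.219.54.246 is 75.216.0.0/14 -> directly connected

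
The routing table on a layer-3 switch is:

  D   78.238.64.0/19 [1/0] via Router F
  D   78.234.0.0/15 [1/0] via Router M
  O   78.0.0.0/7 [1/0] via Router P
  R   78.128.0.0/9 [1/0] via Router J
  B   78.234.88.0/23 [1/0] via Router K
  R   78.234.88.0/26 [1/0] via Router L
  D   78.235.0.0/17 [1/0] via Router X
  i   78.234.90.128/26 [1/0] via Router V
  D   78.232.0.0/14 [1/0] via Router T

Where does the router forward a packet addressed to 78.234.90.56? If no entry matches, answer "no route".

Routes whose prefix contains 78.234.90.56:
  78.0.0.0/7 (78.0.0.0 - 79.255.255.255) -> Router P
  78.128.0.0/9 (78.128.0.0 - 78.255.255.255) -> Router J
  78.232.0.0/14 (78.232.0.0 - 78.235.255.255) -> Router T
  78.234.0.0/15 (78.234.0.0 - 78.235.255.255) -> Router M
More-specific entries that do NOT match:
  78.234.88.0/26 (78.234.88.0 - 78.234.88.63) does not contain 78.234.90.56
  78.234.90.128/26 (78.234.90.128 - 78.234.90.191) does not contain 78.234.90.56
  78.234.88.0/23 (78.234.88.0 - 78.234.89.255) does not contain 78.234.90.56
  78.238.64.0/19 (78.238.64.0 - 78.238.95.255) does not contain 78.234.90.56
  78.235.0.0/17 (78.235.0.0 - 78.235.127.255) does not contain 78.234.90.56
Longest matching prefix is /15 -> next hop Router M.

Router M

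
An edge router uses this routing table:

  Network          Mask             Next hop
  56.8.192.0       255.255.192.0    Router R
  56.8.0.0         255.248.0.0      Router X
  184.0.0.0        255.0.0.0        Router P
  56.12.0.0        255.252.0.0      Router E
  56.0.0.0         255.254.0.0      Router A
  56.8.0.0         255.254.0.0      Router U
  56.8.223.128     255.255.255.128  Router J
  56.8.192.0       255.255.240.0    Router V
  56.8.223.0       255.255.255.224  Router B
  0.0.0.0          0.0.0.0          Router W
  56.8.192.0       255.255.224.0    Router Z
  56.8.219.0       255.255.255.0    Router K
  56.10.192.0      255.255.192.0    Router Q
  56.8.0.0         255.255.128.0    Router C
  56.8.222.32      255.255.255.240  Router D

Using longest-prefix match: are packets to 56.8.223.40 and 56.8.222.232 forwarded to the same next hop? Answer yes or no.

56.8.223.40: longest match 56.8.192.0/19 -> Router Z
56.8.222.232: longest match 56.8.192.0/19 -> Router Z

yes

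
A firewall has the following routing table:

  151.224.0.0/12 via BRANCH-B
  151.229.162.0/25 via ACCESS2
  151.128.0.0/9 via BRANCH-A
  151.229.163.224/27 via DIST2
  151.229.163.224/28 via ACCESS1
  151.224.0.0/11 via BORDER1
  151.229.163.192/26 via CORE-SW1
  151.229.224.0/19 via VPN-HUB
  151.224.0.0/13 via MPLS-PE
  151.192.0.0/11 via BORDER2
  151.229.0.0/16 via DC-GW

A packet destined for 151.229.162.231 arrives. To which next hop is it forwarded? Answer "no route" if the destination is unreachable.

Routes whose prefix contains 151.229.162.231:
  151.128.0.0/9 (151.128.0.0 - 151.255.255.255) -> BRANCH-A
  151.224.0.0/11 (151.224.0.0 - 151.255.255.255) -> BORDER1
  151.224.0.0/12 (151.224.0.0 - 151.239.255.255) -> BRANCH-B
  151.224.0.0/13 (151.224.0.0 - 151.231.255.255) -> MPLS-PE
  151.229.0.0/16 (151.229.0.0 - 151.229.255.255) -> DC-GW
More-specific entries that do NOT match:
  151.229.163.224/28 (151.229.163.224 - 151.229.163.239) does not contain 151.229.162.231
  151.229.163.224/27 (151.229.163.224 - 151.229.163.255) does not contain 151.229.162.231
  151.229.163.192/26 (151.229.163.192 - 151.229.163.255) does not contain 151.229.162.231
  151.229.162.0/25 (151.229.162.0 - 151.229.162.127) does not contain 151.229.162.231
  151.229.224.0/19 (151.229.224.0 - 151.229.255.255) does not contain 151.229.162.231
Longest matching prefix is /16 -> next hop DC-GW.

DC-GW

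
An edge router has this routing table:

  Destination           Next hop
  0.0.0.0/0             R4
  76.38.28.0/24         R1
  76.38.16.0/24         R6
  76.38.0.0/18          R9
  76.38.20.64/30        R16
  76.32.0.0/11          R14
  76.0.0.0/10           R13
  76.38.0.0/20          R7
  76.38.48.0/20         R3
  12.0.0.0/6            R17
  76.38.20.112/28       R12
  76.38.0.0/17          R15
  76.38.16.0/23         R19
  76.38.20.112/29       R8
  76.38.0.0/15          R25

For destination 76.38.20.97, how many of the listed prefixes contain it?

6

Prefixes containing 76.38.20.97:
  0.0.0.0/0 (default, matches everything)
  76.0.0.0/10 (76.0.0.0 - 76.63.255.255)
  76.32.0.0/11 (76.32.0.0 - 76.63.255.255)
  76.38.0.0/15 (76.38.0.0 - 76.39.255.255)
  76.38.0.0/17 (76.38.0.0 - 76.38.127.255)
  76.38.0.0/18 (76.38.0.0 - 76.38.63.255)
Total matching entries: 6.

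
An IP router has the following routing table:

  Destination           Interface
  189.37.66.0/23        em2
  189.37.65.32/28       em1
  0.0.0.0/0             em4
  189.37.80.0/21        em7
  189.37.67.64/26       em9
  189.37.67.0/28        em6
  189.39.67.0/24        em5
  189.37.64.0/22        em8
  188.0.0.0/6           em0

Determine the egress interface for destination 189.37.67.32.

em2

Routes whose prefix contains 189.37.67.32:
  0.0.0.0/0 (default, matches everything) -> em4
  188.0.0.0/6 (188.0.0.0 - 191.255.255.255) -> em0
  189.37.64.0/22 (189.37.64.0 - 189.37.67.255) -> em8
  189.37.66.0/23 (189.37.66.0 - 189.37.67.255) -> em2
More-specific entries that do NOT match:
  189.37.65.32/28 (189.37.65.32 - 189.37.65.47) does not contain 189.37.67.32
  189.37.67.0/28 (189.37.67.0 - 189.37.67.15) does not contain 189.37.67.32
  189.37.67.64/26 (189.37.67.64 - 189.37.67.127) does not contain 189.37.67.32
  189.39.67.0/24 (189.39.67.0 - 189.39.67.255) does not contain 189.37.67.32
Longest matching prefix is /23 -> interface em2.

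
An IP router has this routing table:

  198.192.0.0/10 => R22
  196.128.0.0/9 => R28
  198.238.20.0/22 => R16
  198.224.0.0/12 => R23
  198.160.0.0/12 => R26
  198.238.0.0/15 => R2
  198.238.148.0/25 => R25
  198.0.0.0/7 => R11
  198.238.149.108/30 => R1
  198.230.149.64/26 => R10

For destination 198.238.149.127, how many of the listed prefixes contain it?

Prefixes containing 198.238.149.127:
  198.0.0.0/7 (198.0.0.0 - 199.255.255.255)
  198.192.0.0/10 (198.192.0.0 - 198.255.255.255)
  198.224.0.0/12 (198.224.0.0 - 198.239.255.255)
  198.238.0.0/15 (198.238.0.0 - 198.239.255.255)
Total matching entries: 4.

4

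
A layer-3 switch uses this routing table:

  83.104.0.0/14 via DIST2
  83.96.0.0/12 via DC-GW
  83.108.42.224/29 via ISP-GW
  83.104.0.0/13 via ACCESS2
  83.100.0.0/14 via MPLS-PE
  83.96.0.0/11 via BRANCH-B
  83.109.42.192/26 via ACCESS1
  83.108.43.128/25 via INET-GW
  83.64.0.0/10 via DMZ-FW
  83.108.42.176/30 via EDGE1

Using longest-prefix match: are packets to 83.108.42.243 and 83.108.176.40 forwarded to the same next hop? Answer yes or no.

83.108.42.243: longest match 83.104.0.0/13 -> ACCESS2
83.108.176.40: longest match 83.104.0.0/13 -> ACCESS2

yes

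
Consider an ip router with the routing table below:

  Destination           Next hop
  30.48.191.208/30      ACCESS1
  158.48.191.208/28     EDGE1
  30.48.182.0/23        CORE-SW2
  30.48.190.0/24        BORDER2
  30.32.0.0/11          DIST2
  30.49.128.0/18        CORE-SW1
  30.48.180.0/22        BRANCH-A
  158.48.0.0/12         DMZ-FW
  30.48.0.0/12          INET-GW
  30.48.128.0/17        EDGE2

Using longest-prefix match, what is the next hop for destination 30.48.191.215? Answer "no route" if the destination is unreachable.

EDGE2

Routes whose prefix contains 30.48.191.215:
  30.32.0.0/11 (30.32.0.0 - 30.63.255.255) -> DIST2
  30.48.0.0/12 (30.48.0.0 - 30.63.255.255) -> INET-GW
  30.48.128.0/17 (30.48.128.0 - 30.48.255.255) -> EDGE2
More-specific entries that do NOT match:
  30.48.191.208/30 (30.48.191.208 - 30.48.191.211) does not contain 30.48.191.215
  158.48.191.208/28 (158.48.191.208 - 158.48.191.223) does not contain 30.48.191.215
  30.48.190.0/24 (30.48.190.0 - 30.48.190.255) does not contain 30.48.191.215
  30.48.182.0/23 (30.48.182.0 - 30.48.183.255) does not contain 30.48.191.215
  30.48.180.0/22 (30.48.180.0 - 30.48.183.255) does not contain 30.48.191.215
  30.49.128.0/18 (30.49.128.0 - 30.49.191.255) does not contain 30.48.191.215
Longest matching prefix is /17 -> next hop EDGE2.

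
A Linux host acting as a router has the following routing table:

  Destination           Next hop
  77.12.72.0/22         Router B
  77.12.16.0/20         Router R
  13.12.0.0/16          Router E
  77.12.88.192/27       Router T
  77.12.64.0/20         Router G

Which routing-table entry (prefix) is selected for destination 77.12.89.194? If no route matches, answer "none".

none

77.12.89.194 is outside every listed prefix and there is no default route.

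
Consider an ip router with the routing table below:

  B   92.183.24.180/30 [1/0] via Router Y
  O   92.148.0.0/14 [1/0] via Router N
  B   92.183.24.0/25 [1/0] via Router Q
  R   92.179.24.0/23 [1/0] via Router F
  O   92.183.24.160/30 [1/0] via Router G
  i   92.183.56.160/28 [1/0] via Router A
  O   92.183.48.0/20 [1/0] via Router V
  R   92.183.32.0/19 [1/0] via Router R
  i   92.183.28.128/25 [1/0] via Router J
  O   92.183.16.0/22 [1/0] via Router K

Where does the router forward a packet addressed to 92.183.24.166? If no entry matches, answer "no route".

No entry's prefix contains 92.183.24.166; there is no default route.

no route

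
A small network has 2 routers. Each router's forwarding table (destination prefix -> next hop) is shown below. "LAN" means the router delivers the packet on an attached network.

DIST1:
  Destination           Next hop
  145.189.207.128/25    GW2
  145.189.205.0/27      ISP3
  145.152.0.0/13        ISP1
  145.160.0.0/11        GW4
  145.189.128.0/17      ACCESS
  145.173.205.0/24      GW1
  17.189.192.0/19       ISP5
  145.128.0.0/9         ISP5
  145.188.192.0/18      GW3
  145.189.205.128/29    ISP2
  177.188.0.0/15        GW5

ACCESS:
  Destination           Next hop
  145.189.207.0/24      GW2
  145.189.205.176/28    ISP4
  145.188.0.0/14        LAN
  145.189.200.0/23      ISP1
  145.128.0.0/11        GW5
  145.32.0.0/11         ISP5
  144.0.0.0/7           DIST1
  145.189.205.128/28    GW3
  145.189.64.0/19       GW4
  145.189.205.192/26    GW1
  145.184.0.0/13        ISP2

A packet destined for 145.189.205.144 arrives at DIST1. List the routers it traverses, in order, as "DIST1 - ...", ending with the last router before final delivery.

At DIST1: longest match for 145.189.205.144 is 145.189.128.0/17 -> ACCESS
At ACCESS: longest match for 145.189.205.144 is 145.188.0.0/14 -> LAN

DIST1 - ACCESS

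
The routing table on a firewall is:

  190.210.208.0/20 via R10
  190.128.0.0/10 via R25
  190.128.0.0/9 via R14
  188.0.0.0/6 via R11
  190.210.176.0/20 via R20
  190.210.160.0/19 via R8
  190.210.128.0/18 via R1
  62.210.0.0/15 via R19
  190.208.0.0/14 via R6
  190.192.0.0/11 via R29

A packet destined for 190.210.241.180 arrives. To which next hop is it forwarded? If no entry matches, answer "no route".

Routes whose prefix contains 190.210.241.180:
  188.0.0.0/6 (188.0.0.0 - 191.255.255.255) -> R11
  190.128.0.0/9 (190.128.0.0 - 190.255.255.255) -> R14
  190.192.0.0/11 (190.192.0.0 - 190.223.255.255) -> R29
  190.208.0.0/14 (190.208.0.0 - 190.211.255.255) -> R6
More-specific entries that do NOT match:
  190.210.208.0/20 (190.210.208.0 - 190.210.223.255) does not contain 190.210.241.180
  190.210.176.0/20 (190.210.176.0 - 190.210.191.255) does not contain 190.210.241.180
  190.210.160.0/19 (190.210.160.0 - 190.210.191.255) does not contain 190.210.241.180
  190.210.128.0/18 (190.210.128.0 - 190.210.191.255) does not contain 190.210.241.180
  62.210.0.0/15 (62.210.0.0 - 62.211.255.255) does not contain 190.210.241.180
Longest matching prefix is /14 -> next hop R6.

R6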